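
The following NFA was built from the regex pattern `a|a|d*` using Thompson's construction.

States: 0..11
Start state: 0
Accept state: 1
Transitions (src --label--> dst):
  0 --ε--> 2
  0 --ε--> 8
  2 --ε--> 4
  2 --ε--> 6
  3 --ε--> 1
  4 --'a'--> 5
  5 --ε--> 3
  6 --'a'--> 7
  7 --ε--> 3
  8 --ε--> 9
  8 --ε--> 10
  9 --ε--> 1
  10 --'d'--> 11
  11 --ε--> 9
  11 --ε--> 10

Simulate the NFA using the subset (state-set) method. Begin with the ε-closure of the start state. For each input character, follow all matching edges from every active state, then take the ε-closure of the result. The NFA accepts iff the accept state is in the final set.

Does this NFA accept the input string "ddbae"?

initial (ε-close {0}): {0,1,2,4,6,8,9,10}
'd' @ 1: {1,9,10,11}  (accept∈set)
'd' @ 2: {1,9,10,11}  (accept∈set)
'b' @ 3: {}  — dead — no transitions
rest 'ae' ignored (set empty)
final: {}; accept 1 not in set

Answer: REJECT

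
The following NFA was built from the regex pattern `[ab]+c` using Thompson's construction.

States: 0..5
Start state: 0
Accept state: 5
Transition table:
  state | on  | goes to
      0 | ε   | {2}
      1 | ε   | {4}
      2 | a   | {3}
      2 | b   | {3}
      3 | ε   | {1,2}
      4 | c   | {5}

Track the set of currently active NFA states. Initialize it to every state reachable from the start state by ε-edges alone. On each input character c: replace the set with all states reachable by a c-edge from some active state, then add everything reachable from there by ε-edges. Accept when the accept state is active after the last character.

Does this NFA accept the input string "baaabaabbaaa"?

S₀ = ε-closure({0}) = {0,2}
'b' @ 1: {1,2,3,4}
'a' @ 2: {1,2,3,4}
'a' @ 3: {1,2,3,4}
'a' @ 4: {1,2,3,4}
'b' @ 5: {1,2,3,4}
'a' @ 6: {1,2,3,4}
'a' @ 7: {1,2,3,4}
'b' @ 8: {1,2,3,4}
'b' @ 9: {1,2,3,4}
'a' @ 10: {1,2,3,4}
'a' @ 11: {1,2,3,4}
'a' @ 12: {1,2,3,4}
final: {1,2,3,4}; accept 5 not in set

Answer: REJECT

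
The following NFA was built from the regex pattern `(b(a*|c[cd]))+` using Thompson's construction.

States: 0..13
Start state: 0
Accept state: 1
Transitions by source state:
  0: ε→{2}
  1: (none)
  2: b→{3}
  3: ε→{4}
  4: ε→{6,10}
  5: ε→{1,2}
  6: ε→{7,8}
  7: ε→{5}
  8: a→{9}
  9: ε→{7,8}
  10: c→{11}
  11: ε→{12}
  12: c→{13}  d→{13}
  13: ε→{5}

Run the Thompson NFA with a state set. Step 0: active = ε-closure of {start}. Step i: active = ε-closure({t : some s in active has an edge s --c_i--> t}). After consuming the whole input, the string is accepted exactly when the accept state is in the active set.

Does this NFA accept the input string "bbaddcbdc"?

Answer: REJECT

Steps:
initial (ε-close {0}): {0,2}
'b' @ 1: {1,2,3,4,5,6,7,8,10}  [accepting]
'b' @ 2: {1,2,3,4,5,6,7,8,10}  [accepting]
'a' @ 3: {1,2,5,7,8,9}  [accepting]
'd' @ 4: {}  — state set empty
rest 'dcbdc' ignored (set empty)
after full input: {}  (accept=1 not in)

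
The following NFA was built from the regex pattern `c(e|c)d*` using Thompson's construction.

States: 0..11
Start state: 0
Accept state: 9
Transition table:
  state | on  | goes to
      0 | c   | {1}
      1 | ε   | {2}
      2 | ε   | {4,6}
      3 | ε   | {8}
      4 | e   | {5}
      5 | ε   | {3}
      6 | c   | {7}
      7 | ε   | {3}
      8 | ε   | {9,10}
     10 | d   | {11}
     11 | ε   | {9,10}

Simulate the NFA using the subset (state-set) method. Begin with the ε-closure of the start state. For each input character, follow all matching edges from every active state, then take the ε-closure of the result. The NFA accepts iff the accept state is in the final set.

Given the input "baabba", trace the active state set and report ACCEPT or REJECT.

Answer: REJECT

Trace:
S₀ = ε-closure({0}) = {0}
'b' @ 1: {}  — state set empty
rest 'aabba' ignored (set empty)
final: {}; accept 9 not in set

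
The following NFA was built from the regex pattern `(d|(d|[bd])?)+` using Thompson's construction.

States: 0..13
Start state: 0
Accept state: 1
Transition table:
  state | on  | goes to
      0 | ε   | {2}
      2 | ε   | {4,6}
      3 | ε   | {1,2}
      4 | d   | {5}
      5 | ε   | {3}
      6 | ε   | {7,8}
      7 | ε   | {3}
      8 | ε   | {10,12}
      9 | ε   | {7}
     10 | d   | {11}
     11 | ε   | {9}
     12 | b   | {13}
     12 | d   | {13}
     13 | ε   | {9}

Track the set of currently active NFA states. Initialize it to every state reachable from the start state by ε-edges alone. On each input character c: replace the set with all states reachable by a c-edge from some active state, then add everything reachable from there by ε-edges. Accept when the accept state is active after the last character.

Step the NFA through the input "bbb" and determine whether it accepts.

Answer: ACCEPT

Derivation:
start: ε-closure({0}) = {0,1,2,3,4,6,7,8,10,12}
'b' @ 1: {1,2,3,4,6,7,8,9,10,12,13}  ✓accept
'b' @ 2: {1,2,3,4,6,7,8,9,10,12,13}  ✓accept
'b' @ 3: {1,2,3,4,6,7,8,9,10,12,13}  ✓accept
final: {1,2,3,4,6,7,8,9,10,12,13}; accept 1 in set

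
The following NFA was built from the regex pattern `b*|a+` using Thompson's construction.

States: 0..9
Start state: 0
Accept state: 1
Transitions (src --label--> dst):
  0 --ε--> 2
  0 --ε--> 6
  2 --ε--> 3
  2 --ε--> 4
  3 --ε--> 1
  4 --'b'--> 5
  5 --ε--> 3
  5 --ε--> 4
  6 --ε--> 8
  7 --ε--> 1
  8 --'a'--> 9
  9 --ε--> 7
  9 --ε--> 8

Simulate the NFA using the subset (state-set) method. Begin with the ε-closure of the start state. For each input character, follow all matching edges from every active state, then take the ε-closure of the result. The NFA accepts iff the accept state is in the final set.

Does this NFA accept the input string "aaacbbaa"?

initial (ε-close {0}): {0,1,2,3,4,6,8}
'a' @ 1: {1,7,8,9}  [accepting]
'a' @ 2: {1,7,8,9}  [accepting]
'a' @ 3: {1,7,8,9}  [accepting]
'c' @ 4: {}  — dead — no transitions
rest 'bbaa' ignored (set empty)
final: {}; accept 1 not in set

Answer: REJECT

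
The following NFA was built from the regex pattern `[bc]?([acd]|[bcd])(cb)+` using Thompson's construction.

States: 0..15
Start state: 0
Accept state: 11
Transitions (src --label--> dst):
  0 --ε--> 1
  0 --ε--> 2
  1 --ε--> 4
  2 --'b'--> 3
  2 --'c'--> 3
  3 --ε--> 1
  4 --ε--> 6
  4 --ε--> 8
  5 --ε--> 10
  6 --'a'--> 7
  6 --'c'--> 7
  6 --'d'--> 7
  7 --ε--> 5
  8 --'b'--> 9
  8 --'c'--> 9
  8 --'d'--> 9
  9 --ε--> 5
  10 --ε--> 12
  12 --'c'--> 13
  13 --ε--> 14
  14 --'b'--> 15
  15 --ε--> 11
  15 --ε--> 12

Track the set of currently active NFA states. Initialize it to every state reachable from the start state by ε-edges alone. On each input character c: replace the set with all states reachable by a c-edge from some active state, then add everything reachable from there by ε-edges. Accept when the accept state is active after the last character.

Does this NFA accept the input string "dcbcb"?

Answer: ACCEPT

Steps:
initial (ε-close {0}): {0,1,2,4,6,8}
'd' @ 1: {5,7,9,10,12}
'c' @ 2: {13,14}
'b' @ 3: {11,12,15}  [accepting]
'c' @ 4: {13,14}
'b' @ 5: {11,12,15}  [accepting]
after full input: {11,12,15}  (accept=11 in)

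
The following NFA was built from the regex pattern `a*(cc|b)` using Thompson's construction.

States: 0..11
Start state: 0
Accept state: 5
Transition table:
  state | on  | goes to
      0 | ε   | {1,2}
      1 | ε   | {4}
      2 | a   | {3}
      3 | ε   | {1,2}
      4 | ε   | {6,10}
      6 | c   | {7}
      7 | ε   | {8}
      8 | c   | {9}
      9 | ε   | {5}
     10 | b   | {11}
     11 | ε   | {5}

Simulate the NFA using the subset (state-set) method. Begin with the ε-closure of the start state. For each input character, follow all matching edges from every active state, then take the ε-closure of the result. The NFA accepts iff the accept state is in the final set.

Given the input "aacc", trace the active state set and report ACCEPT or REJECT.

Answer: ACCEPT

Steps:
S₀ = ε-closure({0}) = {0,1,2,4,6,10}
'a' @ 1: {1,2,3,4,6,10}
'a' @ 2: {1,2,3,4,6,10}
'c' @ 3: {7,8}
'c' @ 4: {5,9}  (accept∈set)
final: {5,9}; accept 5 in set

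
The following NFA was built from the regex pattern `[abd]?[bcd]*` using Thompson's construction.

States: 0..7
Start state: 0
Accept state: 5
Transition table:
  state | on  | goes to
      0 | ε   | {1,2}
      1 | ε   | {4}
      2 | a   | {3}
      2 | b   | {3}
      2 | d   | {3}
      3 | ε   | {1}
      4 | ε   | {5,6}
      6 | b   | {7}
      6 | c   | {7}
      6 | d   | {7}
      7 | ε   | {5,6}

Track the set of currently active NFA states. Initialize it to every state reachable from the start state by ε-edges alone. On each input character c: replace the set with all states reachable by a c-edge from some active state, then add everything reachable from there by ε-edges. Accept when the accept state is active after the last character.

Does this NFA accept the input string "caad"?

Answer: REJECT

Trace:
S₀ = ε-closure({0}) = {0,1,2,4,5,6}
'c' @ 1: {5,6,7}  [accepting]
'a' @ 2: {}  — state set empty
rest 'ad' ignored (set empty)
end set {} — state 5 not in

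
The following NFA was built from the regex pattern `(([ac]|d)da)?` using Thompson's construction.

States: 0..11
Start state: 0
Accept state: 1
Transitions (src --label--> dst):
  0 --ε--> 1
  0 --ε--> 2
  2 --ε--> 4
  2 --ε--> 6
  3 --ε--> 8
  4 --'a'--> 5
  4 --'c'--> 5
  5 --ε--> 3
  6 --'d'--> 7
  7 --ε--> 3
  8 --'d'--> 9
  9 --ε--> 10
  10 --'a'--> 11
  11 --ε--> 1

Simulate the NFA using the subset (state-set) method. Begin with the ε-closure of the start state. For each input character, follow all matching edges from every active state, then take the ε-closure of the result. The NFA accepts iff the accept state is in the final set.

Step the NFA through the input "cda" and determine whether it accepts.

initial (ε-close {0}): {0,1,2,4,6}
'c' @ 1: {3,5,8}
'd' @ 2: {9,10}
'a' @ 3: {1,11}  [accepting]
after full input: {1,11}  (accept=1 in)

Answer: ACCEPT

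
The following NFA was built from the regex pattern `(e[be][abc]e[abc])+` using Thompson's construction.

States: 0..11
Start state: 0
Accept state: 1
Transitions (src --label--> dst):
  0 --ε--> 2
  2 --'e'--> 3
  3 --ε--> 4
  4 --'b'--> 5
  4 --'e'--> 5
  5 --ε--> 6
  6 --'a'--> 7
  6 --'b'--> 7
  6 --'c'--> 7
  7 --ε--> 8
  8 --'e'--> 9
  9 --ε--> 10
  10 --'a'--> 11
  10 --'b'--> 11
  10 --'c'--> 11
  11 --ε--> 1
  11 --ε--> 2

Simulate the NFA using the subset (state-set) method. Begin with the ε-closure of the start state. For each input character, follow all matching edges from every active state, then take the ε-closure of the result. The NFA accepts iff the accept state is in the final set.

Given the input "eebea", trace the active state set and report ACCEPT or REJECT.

S₀ = ε-closure({0}) = {0,2}
'e' @ 1: {3,4}
'e' @ 2: {5,6}
'b' @ 3: {7,8}
'e' @ 4: {9,10}
'a' @ 5: {1,2,11}  [accepting]
after full input: {1,2,11}  (accept=1 in)

Answer: ACCEPT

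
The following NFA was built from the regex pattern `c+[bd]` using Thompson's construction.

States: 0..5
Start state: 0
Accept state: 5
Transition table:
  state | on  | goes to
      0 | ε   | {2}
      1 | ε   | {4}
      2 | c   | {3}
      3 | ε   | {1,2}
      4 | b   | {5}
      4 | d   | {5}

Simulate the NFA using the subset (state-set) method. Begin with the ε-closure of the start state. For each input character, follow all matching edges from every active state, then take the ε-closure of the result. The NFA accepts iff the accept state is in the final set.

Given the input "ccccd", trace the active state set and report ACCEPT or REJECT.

Answer: ACCEPT

Trace:
initial (ε-close {0}): {0,2}
'c' @ 1: {1,2,3,4}
'c' @ 2: {1,2,3,4}
'c' @ 3: {1,2,3,4}
'c' @ 4: {1,2,3,4}
'd' @ 5: {5}  ✓accept
after full input: {5}  (accept=5 in)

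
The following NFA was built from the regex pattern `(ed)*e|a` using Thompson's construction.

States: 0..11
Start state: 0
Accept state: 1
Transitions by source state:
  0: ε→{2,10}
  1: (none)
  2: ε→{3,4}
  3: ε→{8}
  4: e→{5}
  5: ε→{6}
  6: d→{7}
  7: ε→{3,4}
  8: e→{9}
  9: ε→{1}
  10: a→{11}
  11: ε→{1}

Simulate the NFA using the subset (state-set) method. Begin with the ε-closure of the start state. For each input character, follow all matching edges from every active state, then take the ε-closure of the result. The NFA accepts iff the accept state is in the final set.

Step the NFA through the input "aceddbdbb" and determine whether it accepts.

Answer: REJECT

Trace:
initial (ε-close {0}): {0,2,3,4,8,10}
'a' @ 1: {1,11}  ✓accept
'c' @ 2: {}  — dead — no transitions
rest 'eddbdbb' ignored (set empty)
after full input: {}  (accept=1 not in)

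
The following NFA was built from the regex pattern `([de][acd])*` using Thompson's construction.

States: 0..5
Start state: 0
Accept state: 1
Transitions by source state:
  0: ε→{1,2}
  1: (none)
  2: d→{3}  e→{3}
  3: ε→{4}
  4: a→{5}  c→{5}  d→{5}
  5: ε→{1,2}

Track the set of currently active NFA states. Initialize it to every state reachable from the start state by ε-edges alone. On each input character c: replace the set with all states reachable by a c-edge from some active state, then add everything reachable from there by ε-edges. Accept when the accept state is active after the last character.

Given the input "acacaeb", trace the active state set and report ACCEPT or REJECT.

start: ε-closure({0}) = {0,1,2}
'a' @ 1: {}  — state set empty
rest 'cacaeb' ignored (set empty)
end set {} — state 1 not in

Answer: REJECT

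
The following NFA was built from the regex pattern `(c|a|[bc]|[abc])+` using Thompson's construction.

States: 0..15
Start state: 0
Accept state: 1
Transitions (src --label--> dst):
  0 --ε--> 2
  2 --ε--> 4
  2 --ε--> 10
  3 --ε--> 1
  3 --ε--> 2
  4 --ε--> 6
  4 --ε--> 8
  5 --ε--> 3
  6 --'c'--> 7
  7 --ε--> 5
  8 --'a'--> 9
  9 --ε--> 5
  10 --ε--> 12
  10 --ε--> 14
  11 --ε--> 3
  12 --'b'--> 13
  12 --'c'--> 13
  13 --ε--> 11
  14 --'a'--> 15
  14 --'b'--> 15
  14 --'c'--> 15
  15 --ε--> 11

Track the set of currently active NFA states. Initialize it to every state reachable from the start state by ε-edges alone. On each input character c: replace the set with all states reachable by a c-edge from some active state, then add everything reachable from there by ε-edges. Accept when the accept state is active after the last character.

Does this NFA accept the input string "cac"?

Answer: ACCEPT

Steps:
start: ε-closure({0}) = {0,2,4,6,8,10,12,14}
'c' @ 1: {1,2,3,4,5,6,7,8,10,11,12,13,14,15}  [accepting]
'a' @ 2: {1,2,3,4,5,6,8,9,10,11,12,14,15}  [accepting]
'c' @ 3: {1,2,3,4,5,6,7,8,10,11,12,13,14,15}  [accepting]
final: {1,2,3,4,5,6,7,8,10,11,12,13,14,15}; accept 1 in set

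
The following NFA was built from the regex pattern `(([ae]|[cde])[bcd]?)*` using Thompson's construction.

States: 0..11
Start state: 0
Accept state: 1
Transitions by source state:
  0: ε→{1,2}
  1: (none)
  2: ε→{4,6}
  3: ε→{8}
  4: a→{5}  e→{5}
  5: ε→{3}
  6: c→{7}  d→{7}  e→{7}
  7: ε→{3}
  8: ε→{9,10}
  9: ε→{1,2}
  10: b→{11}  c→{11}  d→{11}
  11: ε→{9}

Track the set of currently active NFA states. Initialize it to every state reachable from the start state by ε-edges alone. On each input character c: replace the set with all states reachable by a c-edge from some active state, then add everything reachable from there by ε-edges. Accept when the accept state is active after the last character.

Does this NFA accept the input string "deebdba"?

initial (ε-close {0}): {0,1,2,4,6}
'd' @ 1: {1,2,3,4,6,7,8,9,10}  [accepting]
'e' @ 2: {1,2,3,4,5,6,7,8,9,10}  [accepting]
'e' @ 3: {1,2,3,4,5,6,7,8,9,10}  [accepting]
'b' @ 4: {1,2,4,6,9,11}  [accepting]
'd' @ 5: {1,2,3,4,6,7,8,9,10}  [accepting]
'b' @ 6: {1,2,4,6,9,11}  [accepting]
'a' @ 7: {1,2,3,4,5,6,8,9,10}  [accepting]
final: {1,2,3,4,5,6,8,9,10}; accept 1 in set

Answer: ACCEPT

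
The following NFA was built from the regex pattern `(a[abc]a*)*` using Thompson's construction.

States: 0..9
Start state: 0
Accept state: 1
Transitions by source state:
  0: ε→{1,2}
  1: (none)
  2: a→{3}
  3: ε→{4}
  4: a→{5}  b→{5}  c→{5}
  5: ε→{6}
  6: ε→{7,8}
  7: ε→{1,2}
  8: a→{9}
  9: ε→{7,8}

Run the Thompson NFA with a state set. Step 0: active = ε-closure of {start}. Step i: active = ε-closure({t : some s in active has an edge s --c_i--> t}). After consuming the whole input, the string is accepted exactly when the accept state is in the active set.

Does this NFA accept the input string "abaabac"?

initial (ε-close {0}): {0,1,2}
'a' @ 1: {3,4}
'b' @ 2: {1,2,5,6,7,8}  [accepting]
'a' @ 3: {1,2,3,4,7,8,9}  [accepting]
'a' @ 4: {1,2,3,4,5,6,7,8,9}  [accepting]
'b' @ 5: {1,2,5,6,7,8}  [accepting]
'a' @ 6: {1,2,3,4,7,8,9}  [accepting]
'c' @ 7: {1,2,5,6,7,8}  [accepting]
final: {1,2,5,6,7,8}; accept 1 in set

Answer: ACCEPT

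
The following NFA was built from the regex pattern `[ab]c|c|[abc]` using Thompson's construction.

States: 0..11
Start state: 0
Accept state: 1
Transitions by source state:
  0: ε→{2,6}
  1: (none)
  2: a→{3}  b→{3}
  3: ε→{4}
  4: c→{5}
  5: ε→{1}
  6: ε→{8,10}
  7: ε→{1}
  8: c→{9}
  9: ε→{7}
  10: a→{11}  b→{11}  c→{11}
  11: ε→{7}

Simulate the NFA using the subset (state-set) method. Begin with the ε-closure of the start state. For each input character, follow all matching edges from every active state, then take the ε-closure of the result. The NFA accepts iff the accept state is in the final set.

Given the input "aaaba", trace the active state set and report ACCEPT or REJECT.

Answer: REJECT

Derivation:
start: ε-closure({0}) = {0,2,6,8,10}
'a' @ 1: {1,3,4,7,11}  (accept∈set)
'a' @ 2: {}  — dead — no transitions
rest 'aba' ignored (set empty)
end set {} — state 1 not in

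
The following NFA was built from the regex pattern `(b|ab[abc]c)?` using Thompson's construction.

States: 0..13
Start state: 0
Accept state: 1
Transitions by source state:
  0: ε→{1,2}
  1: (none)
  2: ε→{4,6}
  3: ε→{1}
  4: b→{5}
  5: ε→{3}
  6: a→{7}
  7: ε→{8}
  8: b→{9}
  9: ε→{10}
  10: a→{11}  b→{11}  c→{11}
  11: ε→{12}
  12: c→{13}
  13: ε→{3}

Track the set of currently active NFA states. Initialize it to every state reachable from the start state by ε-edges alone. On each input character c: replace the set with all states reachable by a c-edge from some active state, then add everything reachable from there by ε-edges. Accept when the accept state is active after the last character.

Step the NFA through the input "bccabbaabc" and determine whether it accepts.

initial (ε-close {0}): {0,1,2,4,6}
'b' @ 1: {1,3,5}  (accept∈set)
'c' @ 2: {}  — state set empty
rest 'cabbaabc' ignored (set empty)
final: {}; accept 1 not in set

Answer: REJECT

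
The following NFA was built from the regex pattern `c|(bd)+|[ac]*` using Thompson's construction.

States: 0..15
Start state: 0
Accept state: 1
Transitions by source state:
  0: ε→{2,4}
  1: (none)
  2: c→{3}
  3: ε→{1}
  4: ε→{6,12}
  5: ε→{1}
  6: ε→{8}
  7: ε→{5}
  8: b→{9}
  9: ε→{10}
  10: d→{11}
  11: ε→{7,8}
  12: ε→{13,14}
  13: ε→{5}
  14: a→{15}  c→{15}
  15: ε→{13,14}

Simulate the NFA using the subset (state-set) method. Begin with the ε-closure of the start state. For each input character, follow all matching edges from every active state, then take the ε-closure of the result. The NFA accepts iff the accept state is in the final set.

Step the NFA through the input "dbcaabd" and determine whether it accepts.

initial (ε-close {0}): {0,1,2,4,5,6,8,12,13,14}
'd' @ 1: {}  — no active states
rest 'bcaabd' ignored (set empty)
after full input: {}  (accept=1 not in)

Answer: REJECT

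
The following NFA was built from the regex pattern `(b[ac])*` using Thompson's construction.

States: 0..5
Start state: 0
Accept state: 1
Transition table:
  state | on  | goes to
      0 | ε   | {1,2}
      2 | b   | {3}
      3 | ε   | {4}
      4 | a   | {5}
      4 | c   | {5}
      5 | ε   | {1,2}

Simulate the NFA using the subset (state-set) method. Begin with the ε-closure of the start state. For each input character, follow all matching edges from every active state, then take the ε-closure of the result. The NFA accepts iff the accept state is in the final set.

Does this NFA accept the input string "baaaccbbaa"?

S₀ = ε-closure({0}) = {0,1,2}
'b' @ 1: {3,4}
'a' @ 2: {1,2,5}  ✓accept
'a' @ 3: {}  — dead — no transitions
rest 'accbbaa' ignored (set empty)
final: {}; accept 1 not in set

Answer: REJECT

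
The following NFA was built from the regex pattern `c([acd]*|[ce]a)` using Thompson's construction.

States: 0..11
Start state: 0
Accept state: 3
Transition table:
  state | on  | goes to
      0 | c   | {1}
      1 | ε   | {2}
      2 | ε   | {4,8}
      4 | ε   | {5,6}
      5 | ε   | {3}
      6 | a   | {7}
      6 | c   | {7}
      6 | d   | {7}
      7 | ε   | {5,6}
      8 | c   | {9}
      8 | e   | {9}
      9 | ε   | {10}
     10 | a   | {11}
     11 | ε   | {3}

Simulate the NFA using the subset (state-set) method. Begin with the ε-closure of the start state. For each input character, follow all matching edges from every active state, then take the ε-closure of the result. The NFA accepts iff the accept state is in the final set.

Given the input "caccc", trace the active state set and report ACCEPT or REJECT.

S₀ = ε-closure({0}) = {0}
'c' @ 1: {1,2,3,4,5,6,8}  ✓accept
'a' @ 2: {3,5,6,7}  ✓accept
'c' @ 3: {3,5,6,7}  ✓accept
'c' @ 4: {3,5,6,7}  ✓accept
'c' @ 5: {3,5,6,7}  ✓accept
end set {3,5,6,7} — state 3 in

Answer: ACCEPT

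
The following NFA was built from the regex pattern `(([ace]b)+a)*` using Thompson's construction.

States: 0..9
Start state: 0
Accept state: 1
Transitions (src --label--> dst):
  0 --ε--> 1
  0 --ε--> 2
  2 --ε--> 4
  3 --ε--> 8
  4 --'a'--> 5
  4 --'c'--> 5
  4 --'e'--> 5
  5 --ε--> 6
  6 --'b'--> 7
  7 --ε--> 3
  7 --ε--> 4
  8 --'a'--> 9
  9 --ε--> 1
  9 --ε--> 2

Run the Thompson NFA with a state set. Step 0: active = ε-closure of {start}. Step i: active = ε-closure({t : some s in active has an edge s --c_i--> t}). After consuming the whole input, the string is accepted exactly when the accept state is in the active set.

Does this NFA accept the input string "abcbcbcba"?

Answer: ACCEPT

Trace:
initial (ε-close {0}): {0,1,2,4}
'a' @ 1: {5,6}
'b' @ 2: {3,4,7,8}
'c' @ 3: {5,6}
'b' @ 4: {3,4,7,8}
'c' @ 5: {5,6}
'b' @ 6: {3,4,7,8}
'c' @ 7: {5,6}
'b' @ 8: {3,4,7,8}
'a' @ 9: {1,2,4,5,6,9}  (accept∈set)
final: {1,2,4,5,6,9}; accept 1 in set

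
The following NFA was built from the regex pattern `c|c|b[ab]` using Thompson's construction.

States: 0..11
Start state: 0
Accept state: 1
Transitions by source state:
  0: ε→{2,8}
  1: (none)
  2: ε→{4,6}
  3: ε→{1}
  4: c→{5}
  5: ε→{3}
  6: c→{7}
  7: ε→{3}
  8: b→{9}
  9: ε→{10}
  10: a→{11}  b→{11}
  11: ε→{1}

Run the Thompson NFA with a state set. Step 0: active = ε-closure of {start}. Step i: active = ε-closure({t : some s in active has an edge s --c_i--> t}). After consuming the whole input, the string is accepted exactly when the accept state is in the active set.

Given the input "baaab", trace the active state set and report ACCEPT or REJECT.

initial (ε-close {0}): {0,2,4,6,8}
'b' @ 1: {9,10}
'a' @ 2: {1,11}  ✓accept
'a' @ 3: {}  — no active states
rest 'ab' ignored (set empty)
final: {}; accept 1 not in set

Answer: REJECT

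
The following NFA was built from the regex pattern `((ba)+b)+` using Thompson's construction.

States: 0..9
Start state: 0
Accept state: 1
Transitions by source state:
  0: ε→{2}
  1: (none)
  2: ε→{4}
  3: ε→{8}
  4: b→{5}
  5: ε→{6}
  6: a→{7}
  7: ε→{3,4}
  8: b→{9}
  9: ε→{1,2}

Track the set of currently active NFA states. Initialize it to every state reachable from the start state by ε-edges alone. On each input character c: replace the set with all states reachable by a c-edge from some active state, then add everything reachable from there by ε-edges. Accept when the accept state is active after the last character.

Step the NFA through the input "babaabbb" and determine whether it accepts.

initial (ε-close {0}): {0,2,4}
'b' @ 1: {5,6}
'a' @ 2: {3,4,7,8}
'b' @ 3: {1,2,4,5,6,9}  [accepting]
'a' @ 4: {3,4,7,8}
'a' @ 5: {}  — state set empty
rest 'bbb' ignored (set empty)
final: {}; accept 1 not in set

Answer: REJECT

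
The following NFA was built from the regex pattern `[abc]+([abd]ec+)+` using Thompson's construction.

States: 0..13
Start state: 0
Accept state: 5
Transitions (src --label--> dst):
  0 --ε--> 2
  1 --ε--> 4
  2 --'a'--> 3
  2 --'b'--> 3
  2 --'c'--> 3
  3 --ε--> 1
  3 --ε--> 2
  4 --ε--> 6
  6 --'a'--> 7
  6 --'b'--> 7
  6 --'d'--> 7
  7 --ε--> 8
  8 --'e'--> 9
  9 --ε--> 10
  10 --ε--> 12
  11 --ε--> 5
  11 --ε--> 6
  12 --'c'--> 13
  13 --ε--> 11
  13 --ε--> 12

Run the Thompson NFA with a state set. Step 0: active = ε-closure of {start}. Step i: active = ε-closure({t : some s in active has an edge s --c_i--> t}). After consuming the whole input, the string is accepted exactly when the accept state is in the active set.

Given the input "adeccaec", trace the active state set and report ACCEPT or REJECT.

start: ε-closure({0}) = {0,2}
'a' @ 1: {1,2,3,4,6}
'd' @ 2: {7,8}
'e' @ 3: {9,10,12}
'c' @ 4: {5,6,11,12,13}  [accepting]
'c' @ 5: {5,6,11,12,13}  [accepting]
'a' @ 6: {7,8}
'e' @ 7: {9,10,12}
'c' @ 8: {5,6,11,12,13}  [accepting]
final: {5,6,11,12,13}; accept 5 in set

Answer: ACCEPT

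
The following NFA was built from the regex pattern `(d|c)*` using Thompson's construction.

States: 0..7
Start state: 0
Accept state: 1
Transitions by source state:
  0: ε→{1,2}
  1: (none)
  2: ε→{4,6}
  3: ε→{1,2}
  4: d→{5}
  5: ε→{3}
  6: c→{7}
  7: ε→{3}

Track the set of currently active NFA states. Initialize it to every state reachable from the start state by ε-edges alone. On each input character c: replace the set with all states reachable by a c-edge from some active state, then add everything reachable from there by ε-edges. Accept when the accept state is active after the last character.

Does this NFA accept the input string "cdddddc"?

S₀ = ε-closure({0}) = {0,1,2,4,6}
'c' @ 1: {1,2,3,4,6,7}  [accepting]
'd' @ 2: {1,2,3,4,5,6}  [accepting]
'd' @ 3: {1,2,3,4,5,6}  [accepting]
'd' @ 4: {1,2,3,4,5,6}  [accepting]
'd' @ 5: {1,2,3,4,5,6}  [accepting]
'd' @ 6: {1,2,3,4,5,6}  [accepting]
'c' @ 7: {1,2,3,4,6,7}  [accepting]
end set {1,2,3,4,6,7} — state 1 in

Answer: ACCEPT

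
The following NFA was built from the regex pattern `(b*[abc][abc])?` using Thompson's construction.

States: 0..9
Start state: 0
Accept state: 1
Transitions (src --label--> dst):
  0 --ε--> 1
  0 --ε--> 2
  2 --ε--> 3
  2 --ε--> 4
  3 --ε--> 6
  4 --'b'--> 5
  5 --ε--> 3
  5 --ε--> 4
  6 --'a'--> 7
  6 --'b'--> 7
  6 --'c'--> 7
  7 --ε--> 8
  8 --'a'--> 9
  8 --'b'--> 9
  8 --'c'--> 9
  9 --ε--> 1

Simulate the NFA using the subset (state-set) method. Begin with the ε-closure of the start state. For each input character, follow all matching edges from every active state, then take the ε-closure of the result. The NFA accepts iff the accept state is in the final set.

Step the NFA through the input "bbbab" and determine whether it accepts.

Answer: ACCEPT

Steps:
S₀ = ε-closure({0}) = {0,1,2,3,4,6}
'b' @ 1: {3,4,5,6,7,8}
'b' @ 2: {1,3,4,5,6,7,8,9}  ✓accept
'b' @ 3: {1,3,4,5,6,7,8,9}  ✓accept
'a' @ 4: {1,7,8,9}  ✓accept
'b' @ 5: {1,9}  ✓accept
end set {1,9} — state 1 in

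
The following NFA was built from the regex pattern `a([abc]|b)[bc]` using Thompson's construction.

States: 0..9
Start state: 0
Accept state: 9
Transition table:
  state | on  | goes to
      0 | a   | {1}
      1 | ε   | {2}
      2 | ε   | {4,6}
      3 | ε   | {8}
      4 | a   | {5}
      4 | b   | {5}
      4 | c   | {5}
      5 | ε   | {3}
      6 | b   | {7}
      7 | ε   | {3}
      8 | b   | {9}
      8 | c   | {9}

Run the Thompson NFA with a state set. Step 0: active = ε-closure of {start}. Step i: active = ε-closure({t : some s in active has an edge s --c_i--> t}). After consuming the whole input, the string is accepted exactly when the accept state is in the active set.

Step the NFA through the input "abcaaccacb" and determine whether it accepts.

Answer: REJECT

Trace:
start: ε-closure({0}) = {0}
'a' @ 1: {1,2,4,6}
'b' @ 2: {3,5,7,8}
'c' @ 3: {9}  ✓accept
'a' @ 4: {}  — no active states
rest 'accacb' ignored (set empty)
end set {} — state 9 not in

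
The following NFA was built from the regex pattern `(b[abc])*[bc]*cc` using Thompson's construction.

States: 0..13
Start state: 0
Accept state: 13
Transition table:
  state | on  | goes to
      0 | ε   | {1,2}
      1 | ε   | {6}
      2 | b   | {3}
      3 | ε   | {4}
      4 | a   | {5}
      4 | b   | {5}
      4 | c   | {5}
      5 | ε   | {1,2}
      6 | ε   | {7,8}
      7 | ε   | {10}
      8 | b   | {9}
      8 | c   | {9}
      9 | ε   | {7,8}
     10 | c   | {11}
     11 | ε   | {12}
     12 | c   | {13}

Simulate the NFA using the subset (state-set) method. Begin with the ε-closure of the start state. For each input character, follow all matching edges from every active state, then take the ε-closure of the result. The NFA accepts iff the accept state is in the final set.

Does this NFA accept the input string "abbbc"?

S₀ = ε-closure({0}) = {0,1,2,6,7,8,10}
'a' @ 1: {}  — dead — no transitions
rest 'bbbc' ignored (set empty)
final: {}; accept 13 not in set

Answer: REJECT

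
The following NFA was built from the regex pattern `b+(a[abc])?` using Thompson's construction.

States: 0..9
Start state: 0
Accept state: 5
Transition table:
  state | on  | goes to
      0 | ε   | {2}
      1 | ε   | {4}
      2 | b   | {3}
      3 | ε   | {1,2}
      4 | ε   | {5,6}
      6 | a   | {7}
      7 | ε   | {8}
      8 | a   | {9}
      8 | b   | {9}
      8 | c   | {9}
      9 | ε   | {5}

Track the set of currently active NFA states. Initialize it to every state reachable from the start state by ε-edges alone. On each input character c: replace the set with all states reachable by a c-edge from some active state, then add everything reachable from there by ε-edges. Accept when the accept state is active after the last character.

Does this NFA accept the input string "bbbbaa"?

Answer: ACCEPT

Trace:
S₀ = ε-closure({0}) = {0,2}
'b' @ 1: {1,2,3,4,5,6}  ✓accept
'b' @ 2: {1,2,3,4,5,6}  ✓accept
'b' @ 3: {1,2,3,4,5,6}  ✓accept
'b' @ 4: {1,2,3,4,5,6}  ✓accept
'a' @ 5: {7,8}
'a' @ 6: {5,9}  ✓accept
after full input: {5,9}  (accept=5 in)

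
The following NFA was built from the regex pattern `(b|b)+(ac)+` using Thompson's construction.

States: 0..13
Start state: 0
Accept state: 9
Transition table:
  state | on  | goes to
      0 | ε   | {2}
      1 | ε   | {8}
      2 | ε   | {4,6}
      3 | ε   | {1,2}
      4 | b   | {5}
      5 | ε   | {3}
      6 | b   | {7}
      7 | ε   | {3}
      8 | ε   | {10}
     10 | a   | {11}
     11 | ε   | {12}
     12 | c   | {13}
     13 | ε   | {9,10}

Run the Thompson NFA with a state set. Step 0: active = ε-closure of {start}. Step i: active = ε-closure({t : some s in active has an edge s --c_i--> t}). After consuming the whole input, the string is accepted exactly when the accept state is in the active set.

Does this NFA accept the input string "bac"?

Answer: ACCEPT

Steps:
start: ε-closure({0}) = {0,2,4,6}
'b' @ 1: {1,2,3,4,5,6,7,8,10}
'a' @ 2: {11,12}
'c' @ 3: {9,10,13}  [accepting]
after full input: {9,10,13}  (accept=9 in)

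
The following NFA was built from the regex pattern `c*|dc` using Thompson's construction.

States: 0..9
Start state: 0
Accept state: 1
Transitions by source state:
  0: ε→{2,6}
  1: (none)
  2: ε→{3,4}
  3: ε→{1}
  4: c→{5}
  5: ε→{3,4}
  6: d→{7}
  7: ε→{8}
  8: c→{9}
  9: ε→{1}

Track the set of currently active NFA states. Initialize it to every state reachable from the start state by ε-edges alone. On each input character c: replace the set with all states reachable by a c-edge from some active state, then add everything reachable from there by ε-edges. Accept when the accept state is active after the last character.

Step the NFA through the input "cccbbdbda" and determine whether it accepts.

initial (ε-close {0}): {0,1,2,3,4,6}
'c' @ 1: {1,3,4,5}  ✓accept
'c' @ 2: {1,3,4,5}  ✓accept
'c' @ 3: {1,3,4,5}  ✓accept
'b' @ 4: {}  — no active states
rest 'bdbda' ignored (set empty)
final: {}; accept 1 not in set

Answer: REJECT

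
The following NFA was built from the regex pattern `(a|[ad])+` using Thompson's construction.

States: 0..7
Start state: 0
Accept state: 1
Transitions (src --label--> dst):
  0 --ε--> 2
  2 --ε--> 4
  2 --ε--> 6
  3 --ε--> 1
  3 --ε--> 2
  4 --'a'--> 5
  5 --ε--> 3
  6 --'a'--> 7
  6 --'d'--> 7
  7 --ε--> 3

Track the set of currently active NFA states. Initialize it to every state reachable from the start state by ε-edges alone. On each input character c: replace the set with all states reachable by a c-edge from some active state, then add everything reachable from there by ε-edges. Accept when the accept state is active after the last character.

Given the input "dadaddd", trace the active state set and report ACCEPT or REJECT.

S₀ = ε-closure({0}) = {0,2,4,6}
'd' @ 1: {1,2,3,4,6,7}  [accepting]
'a' @ 2: {1,2,3,4,5,6,7}  [accepting]
'd' @ 3: {1,2,3,4,6,7}  [accepting]
'a' @ 4: {1,2,3,4,5,6,7}  [accepting]
'd' @ 5: {1,2,3,4,6,7}  [accepting]
'd' @ 6: {1,2,3,4,6,7}  [accepting]
'd' @ 7: {1,2,3,4,6,7}  [accepting]
end set {1,2,3,4,6,7} — state 1 in

Answer: ACCEPT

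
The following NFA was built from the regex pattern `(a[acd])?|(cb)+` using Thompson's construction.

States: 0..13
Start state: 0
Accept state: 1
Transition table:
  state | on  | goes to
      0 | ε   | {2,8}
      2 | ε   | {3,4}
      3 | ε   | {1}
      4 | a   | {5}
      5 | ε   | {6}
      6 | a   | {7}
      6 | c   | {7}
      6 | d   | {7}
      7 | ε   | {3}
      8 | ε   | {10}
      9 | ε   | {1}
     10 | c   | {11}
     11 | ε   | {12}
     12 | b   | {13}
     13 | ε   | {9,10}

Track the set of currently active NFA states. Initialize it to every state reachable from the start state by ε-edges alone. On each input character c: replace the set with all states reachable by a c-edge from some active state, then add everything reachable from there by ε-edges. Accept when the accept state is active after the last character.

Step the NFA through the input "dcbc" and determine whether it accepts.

Answer: REJECT

Derivation:
start: ε-closure({0}) = {0,1,2,3,4,8,10}
'd' @ 1: {}  — dead — no transitions
rest 'cbc' ignored (set empty)
after full input: {}  (accept=1 not in)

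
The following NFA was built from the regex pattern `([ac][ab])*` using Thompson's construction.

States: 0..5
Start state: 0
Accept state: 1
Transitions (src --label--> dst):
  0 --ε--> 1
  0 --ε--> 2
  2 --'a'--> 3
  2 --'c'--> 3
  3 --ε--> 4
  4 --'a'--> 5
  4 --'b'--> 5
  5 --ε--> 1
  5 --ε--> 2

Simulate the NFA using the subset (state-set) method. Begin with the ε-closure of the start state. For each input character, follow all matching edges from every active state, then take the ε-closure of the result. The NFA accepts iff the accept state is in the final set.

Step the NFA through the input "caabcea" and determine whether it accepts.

Answer: REJECT

Steps:
initial (ε-close {0}): {0,1,2}
'c' @ 1: {3,4}
'a' @ 2: {1,2,5}  (accept∈set)
'a' @ 3: {3,4}
'b' @ 4: {1,2,5}  (accept∈set)
'c' @ 5: {3,4}
'e' @ 6: {}  — state set empty
rest 'a' ignored (set empty)
after full input: {}  (accept=1 not in)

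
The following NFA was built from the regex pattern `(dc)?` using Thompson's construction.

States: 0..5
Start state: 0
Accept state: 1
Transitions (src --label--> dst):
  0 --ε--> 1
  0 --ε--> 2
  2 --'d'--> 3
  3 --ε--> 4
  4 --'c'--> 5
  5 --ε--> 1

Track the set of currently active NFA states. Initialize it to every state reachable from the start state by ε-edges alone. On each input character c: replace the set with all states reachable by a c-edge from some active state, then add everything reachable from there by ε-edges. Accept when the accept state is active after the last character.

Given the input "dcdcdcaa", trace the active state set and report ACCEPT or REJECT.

initial (ε-close {0}): {0,1,2}
'd' @ 1: {3,4}
'c' @ 2: {1,5}  ✓accept
'd' @ 3: {}  — state set empty
rest 'cdcaa' ignored (set empty)
final: {}; accept 1 not in set

Answer: REJECT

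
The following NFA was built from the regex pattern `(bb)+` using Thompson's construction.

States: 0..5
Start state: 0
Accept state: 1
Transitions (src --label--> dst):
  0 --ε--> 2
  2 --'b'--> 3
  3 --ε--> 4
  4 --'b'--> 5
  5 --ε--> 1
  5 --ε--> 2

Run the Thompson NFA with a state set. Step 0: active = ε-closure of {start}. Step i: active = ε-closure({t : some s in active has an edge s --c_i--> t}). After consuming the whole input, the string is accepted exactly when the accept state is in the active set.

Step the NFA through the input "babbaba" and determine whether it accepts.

start: ε-closure({0}) = {0,2}
'b' @ 1: {3,4}
'a' @ 2: {}  — no active states
rest 'bbaba' ignored (set empty)
final: {}; accept 1 not in set

Answer: REJECT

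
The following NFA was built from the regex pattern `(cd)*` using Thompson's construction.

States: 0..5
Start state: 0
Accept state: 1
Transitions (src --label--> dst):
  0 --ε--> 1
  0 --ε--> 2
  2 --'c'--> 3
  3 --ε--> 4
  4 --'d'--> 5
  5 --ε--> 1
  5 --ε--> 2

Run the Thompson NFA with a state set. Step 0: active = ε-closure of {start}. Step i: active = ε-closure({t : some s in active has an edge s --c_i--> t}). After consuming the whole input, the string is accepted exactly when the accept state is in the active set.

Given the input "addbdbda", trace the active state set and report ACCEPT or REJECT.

initial (ε-close {0}): {0,1,2}
'a' @ 1: {}  — state set empty
rest 'ddbdbda' ignored (set empty)
end set {} — state 1 not in

Answer: REJECT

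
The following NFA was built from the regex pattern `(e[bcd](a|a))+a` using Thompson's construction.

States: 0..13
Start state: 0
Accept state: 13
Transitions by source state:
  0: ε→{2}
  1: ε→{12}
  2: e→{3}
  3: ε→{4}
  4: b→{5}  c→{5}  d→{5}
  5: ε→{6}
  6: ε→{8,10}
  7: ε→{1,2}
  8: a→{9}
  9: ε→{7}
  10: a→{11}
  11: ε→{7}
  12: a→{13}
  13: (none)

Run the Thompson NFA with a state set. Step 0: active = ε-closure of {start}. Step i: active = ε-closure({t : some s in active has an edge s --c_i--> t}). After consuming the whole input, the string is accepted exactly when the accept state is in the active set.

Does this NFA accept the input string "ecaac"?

start: ε-closure({0}) = {0,2}
'e' @ 1: {3,4}
'c' @ 2: {5,6,8,10}
'a' @ 3: {1,2,7,9,11,12}
'a' @ 4: {13}  (accept∈set)
'c' @ 5: {}  — dead — no transitions
final: {}; accept 13 not in set

Answer: REJECT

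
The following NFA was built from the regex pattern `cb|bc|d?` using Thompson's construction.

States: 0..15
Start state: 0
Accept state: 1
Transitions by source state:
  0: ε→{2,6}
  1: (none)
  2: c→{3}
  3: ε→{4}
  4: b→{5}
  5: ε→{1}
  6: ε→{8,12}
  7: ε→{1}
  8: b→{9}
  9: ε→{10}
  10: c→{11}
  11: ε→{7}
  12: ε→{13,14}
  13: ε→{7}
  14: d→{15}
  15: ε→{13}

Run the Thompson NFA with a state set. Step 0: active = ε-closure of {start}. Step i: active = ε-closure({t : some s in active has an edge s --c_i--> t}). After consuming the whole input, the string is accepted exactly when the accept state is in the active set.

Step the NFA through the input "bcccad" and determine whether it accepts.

Answer: REJECT

Derivation:
initial (ε-close {0}): {0,1,2,6,7,8,12,13,14}
'b' @ 1: {9,10}
'c' @ 2: {1,7,11}  (accept∈set)
'c' @ 3: {}  — dead — no transitions
rest 'cad' ignored (set empty)
after full input: {}  (accept=1 not in)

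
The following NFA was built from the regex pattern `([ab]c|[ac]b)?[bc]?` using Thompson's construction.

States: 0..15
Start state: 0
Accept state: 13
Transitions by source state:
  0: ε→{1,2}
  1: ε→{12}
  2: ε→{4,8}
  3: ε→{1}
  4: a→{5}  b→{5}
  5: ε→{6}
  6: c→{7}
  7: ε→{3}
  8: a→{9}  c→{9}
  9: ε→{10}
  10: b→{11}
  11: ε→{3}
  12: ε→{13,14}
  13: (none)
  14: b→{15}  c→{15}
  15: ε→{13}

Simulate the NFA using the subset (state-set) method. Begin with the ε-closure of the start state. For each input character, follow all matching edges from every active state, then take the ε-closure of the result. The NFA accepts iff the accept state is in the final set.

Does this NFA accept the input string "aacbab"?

start: ε-closure({0}) = {0,1,2,4,8,12,13,14}
'a' @ 1: {5,6,9,10}
'a' @ 2: {}  — dead — no transitions
rest 'cbab' ignored (set empty)
end set {} — state 13 not in

Answer: REJECT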